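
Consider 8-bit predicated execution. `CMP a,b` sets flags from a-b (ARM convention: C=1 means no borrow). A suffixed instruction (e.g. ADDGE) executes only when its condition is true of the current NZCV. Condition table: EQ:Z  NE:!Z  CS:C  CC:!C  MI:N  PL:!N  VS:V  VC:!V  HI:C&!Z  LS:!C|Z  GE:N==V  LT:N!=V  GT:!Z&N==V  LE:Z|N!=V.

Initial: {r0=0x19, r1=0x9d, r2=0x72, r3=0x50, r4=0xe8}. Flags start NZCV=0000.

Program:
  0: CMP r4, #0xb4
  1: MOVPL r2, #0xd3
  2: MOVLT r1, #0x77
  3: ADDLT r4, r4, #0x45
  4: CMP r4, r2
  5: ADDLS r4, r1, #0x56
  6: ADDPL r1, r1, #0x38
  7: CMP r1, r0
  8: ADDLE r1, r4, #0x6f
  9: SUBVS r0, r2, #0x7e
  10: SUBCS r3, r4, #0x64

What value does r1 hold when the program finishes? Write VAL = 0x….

VAL = 0x57

[0] flags=0010 → (cmp)
[1] flags=0010 PL?T → r2=0xd3
[2] flags=0010 LT?F → skip
[3] flags=0010 LT?F → skip
[4] flags=0010 → (cmp)
[5] flags=0010 LS?F → skip
[6] flags=0010 PL?T → r1=0xd5
[7] flags=1010 → (cmp)
[8] flags=1010 LE?T → r1=0x57
[9] flags=1010 VS?F → skip
[10] flags=1010 CS?T → r3=0x84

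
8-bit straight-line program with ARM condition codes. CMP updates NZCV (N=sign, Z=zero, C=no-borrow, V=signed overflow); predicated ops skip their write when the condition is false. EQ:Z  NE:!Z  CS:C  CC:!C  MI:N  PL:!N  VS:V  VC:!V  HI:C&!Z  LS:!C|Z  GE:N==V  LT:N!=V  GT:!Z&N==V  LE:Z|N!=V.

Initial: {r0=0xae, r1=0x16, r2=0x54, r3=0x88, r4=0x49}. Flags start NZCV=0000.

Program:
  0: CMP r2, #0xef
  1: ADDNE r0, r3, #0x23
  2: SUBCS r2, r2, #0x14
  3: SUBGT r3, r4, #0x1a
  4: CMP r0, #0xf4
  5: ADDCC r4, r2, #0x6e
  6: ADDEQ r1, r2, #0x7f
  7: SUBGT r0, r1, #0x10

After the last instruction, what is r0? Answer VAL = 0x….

VAL = 0xab

[0] flags=0000 → (cmp)
[1] flags=0000 NE?T → r0=0xab
[2] flags=0000 CS?F → skip
[3] flags=0000 GT?T → r3=0x2f
[4] flags=1000 → (cmp)
[5] flags=1000 CC?T → r4=0xc2
[6] flags=1000 EQ?F → skip
[7] flags=1000 GT?F → skip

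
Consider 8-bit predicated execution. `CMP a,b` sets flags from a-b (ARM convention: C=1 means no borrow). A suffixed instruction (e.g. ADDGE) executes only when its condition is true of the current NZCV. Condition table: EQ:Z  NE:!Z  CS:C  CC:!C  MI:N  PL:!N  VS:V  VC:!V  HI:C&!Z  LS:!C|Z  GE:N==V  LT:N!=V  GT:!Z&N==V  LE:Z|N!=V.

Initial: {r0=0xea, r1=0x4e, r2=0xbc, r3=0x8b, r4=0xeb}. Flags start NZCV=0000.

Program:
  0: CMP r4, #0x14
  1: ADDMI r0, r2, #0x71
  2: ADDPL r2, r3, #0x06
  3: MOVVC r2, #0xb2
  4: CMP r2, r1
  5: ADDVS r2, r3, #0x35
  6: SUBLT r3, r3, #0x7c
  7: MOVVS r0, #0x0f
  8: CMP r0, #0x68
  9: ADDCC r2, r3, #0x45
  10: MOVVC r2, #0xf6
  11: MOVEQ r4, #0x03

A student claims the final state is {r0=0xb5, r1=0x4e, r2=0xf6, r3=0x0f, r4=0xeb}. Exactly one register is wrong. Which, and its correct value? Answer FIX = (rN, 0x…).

FIX = (r0, 0x0f)

0: ✓ CMP  NZCV=1010
1: ✓ ADDMI  r0←0x2d
2: · ADDPL
3: ✓ MOVVC  r2←0xb2
4: ✓ CMP  NZCV=0011
5: ✓ ADDVS  r2←0xc0
6: ✓ SUBLT  r3←0x0f
7: ✓ MOVVS  r0←0x0f
8: ✓ CMP  NZCV=1000
9: ✓ ADDCC  r2←0x54
10: ✓ MOVVC  r2←0xf6
11: · MOVEQ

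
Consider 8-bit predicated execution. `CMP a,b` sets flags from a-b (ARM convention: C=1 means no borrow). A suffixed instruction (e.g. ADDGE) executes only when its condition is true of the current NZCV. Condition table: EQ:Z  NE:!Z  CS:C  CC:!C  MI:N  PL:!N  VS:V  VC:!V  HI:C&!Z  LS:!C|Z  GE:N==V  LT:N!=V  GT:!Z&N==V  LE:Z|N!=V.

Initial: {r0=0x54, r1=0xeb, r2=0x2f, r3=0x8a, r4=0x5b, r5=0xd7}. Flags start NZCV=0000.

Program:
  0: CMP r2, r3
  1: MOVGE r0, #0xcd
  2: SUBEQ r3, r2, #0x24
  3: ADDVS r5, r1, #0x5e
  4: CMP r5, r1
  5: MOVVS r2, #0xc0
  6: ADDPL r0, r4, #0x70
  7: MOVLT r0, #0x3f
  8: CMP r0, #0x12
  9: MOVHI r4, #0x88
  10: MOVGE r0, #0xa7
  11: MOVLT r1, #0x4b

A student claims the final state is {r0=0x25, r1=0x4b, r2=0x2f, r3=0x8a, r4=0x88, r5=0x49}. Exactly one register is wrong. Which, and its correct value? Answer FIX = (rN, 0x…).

[0] flags=1001 → (cmp)
[1] flags=1001 GE?T → r0=0xcd
[2] flags=1001 EQ?F → skip
[3] flags=1001 VS?T → r5=0x49
[4] flags=0000 → (cmp)
[5] flags=0000 VS?F → skip
[6] flags=0000 PL?T → r0=0xcb
[7] flags=0000 LT?F → skip
[8] flags=1010 → (cmp)
[9] flags=1010 HI?T → r4=0x88
[10] flags=1010 GE?F → skip
[11] flags=1010 LT?T → r1=0x4b

FIX = (r0, 0xcb)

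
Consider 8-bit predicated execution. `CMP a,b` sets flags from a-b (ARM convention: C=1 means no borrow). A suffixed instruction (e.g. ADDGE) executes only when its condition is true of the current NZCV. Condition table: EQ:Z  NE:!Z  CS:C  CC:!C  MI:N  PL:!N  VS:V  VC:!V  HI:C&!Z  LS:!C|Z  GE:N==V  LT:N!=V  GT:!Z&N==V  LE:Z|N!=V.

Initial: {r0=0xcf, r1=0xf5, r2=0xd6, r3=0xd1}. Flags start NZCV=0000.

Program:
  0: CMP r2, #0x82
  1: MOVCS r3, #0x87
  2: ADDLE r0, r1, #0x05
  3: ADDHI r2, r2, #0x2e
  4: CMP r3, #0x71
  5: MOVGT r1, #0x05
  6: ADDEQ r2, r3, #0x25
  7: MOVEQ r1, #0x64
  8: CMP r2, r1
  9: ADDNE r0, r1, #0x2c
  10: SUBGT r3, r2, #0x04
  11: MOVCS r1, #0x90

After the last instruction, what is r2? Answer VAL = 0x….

[0] flags=0010 → (cmp)
[1] flags=0010 CS?T → r3=0x87
[2] flags=0010 LE?F → skip
[3] flags=0010 HI?T → r2=0x04
[4] flags=0011 → (cmp)
[5] flags=0011 GT?F → skip
[6] flags=0011 EQ?F → skip
[7] flags=0011 EQ?F → skip
[8] flags=0000 → (cmp)
[9] flags=0000 NE?T → r0=0x21
[10] flags=0000 GT?T → r3=0x00
[11] flags=0000 CS?F → skip

VAL = 0x04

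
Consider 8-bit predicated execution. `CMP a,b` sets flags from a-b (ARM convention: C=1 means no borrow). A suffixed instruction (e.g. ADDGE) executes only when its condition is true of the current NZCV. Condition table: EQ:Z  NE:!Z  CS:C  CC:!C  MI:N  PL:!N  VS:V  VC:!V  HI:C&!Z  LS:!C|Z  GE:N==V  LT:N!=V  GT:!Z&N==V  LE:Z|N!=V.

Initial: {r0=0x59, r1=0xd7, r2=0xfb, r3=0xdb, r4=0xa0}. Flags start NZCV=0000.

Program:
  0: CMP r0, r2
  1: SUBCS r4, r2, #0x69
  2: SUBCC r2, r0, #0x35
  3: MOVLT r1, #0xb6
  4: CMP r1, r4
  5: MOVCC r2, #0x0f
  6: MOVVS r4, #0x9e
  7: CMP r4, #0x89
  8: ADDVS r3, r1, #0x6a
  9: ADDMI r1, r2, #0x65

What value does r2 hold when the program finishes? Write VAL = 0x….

0: ✓ CMP  NZCV=0000
1: · SUBCS
2: ✓ SUBCC  r2←0x24
3: · MOVLT
4: ✓ CMP  NZCV=0010
5: · MOVCC
6: · MOVVS
7: ✓ CMP  NZCV=0010
8: · ADDVS
9: · ADDMI

VAL = 0x24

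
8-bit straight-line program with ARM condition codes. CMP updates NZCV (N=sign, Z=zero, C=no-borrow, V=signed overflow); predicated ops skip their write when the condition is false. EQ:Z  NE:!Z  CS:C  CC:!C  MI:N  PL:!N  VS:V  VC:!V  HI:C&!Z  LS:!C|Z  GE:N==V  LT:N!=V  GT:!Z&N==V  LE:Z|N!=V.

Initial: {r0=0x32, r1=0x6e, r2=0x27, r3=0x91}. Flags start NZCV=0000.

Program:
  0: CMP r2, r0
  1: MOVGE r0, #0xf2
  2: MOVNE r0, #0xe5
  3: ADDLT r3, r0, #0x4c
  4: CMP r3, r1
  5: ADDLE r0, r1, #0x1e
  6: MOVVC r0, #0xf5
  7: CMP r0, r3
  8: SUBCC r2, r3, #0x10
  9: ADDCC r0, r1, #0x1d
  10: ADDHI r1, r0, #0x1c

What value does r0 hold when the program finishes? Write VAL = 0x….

VAL = 0xf5

[0] flags=1000 → (cmp)
[1] flags=1000 GE?F → skip
[2] flags=1000 NE?T → r0=0xe5
[3] flags=1000 LT?T → r3=0x31
[4] flags=1000 → (cmp)
[5] flags=1000 LE?T → r0=0x8c
[6] flags=1000 VC?T → r0=0xf5
[7] flags=1010 → (cmp)
[8] flags=1010 CC?F → skip
[9] flags=1010 CC?F → skip
[10] flags=1010 HI?T → r1=0x11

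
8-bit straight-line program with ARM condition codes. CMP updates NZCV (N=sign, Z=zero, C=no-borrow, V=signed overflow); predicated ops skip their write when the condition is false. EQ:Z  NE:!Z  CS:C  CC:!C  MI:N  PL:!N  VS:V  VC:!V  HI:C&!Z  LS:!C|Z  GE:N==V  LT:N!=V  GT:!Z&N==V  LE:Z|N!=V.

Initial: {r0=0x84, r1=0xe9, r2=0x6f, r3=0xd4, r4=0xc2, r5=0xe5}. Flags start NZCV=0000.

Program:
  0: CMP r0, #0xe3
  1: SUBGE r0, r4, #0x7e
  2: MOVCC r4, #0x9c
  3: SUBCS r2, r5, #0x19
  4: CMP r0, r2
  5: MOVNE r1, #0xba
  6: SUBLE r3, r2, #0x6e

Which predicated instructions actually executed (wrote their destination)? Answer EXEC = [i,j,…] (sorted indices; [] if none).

[0] flags=1000 → (cmp)
[1] flags=1000 GE?F → skip
[2] flags=1000 CC?T → r4=0x9c
[3] flags=1000 CS?F → skip
[4] flags=0011 → (cmp)
[5] flags=0011 NE?T → r1=0xba
[6] flags=0011 LE?T → r3=0x01

EXEC = [2,5,6]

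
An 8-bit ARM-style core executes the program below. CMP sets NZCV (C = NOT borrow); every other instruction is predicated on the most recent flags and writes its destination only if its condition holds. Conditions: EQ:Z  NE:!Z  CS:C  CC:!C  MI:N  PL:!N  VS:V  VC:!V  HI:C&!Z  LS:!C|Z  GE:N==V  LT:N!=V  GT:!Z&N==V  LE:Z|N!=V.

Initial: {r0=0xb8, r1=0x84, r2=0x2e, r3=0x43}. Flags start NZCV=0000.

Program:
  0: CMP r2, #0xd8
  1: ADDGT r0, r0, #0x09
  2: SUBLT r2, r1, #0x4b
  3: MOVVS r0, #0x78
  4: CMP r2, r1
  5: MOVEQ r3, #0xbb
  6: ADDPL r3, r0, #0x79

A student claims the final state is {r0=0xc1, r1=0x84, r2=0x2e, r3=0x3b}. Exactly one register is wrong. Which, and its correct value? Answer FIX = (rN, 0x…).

FIX = (r3, 0x43)

[0] flags=0000 → (cmp)
[1] flags=0000 GT?T → r0=0xc1
[2] flags=0000 LT?F → skip
[3] flags=0000 VS?F → skip
[4] flags=1001 → (cmp)
[5] flags=1001 EQ?F → skip
[6] flags=1001 PL?F → skip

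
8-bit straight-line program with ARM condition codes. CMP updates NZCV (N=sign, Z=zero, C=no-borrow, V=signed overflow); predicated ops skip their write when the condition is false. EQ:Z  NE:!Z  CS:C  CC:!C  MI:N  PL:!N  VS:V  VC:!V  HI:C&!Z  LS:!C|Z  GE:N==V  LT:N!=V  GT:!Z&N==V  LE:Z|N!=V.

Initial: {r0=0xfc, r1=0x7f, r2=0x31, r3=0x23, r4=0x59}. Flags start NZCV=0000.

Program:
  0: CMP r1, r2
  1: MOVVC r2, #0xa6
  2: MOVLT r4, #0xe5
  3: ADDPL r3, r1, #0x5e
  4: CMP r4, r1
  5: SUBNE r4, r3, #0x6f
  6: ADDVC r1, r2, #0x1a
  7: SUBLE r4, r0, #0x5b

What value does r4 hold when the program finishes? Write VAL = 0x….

0: ✓ CMP  NZCV=0010
1: ✓ MOVVC  r2←0xa6
2: · MOVLT
3: ✓ ADDPL  r3←0xdd
4: ✓ CMP  NZCV=1000
5: ✓ SUBNE  r4←0x6e
6: ✓ ADDVC  r1←0xc0
7: ✓ SUBLE  r4←0xa1

VAL = 0xa1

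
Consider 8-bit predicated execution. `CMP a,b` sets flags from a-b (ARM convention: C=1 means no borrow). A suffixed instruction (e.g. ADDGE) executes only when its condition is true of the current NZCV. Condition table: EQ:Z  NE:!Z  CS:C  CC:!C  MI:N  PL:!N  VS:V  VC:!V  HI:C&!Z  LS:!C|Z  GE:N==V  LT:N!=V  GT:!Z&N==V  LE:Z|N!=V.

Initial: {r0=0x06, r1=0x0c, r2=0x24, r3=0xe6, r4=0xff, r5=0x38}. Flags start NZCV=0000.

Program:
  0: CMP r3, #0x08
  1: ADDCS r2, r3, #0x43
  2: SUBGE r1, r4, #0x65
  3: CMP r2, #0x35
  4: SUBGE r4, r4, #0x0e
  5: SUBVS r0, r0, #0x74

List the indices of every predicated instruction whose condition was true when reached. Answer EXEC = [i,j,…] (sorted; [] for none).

[0] flags=1010 → (cmp)
[1] flags=1010 CS?T → r2=0x29
[2] flags=1010 GE?F → skip
[3] flags=1000 → (cmp)
[4] flags=1000 GE?F → skip
[5] flags=1000 VS?F → skip

EXEC = [1]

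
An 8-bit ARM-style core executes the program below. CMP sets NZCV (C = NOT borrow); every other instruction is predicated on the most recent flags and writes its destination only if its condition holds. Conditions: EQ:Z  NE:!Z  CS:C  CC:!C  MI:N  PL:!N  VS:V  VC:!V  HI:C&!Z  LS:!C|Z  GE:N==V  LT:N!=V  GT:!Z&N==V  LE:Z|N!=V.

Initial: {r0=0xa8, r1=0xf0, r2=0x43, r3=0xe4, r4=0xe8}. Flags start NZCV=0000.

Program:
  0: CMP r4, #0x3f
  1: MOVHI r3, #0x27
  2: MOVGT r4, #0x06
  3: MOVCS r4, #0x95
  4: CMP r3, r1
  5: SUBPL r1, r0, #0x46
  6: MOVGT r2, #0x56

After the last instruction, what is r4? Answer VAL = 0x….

[0] flags=1010 → (cmp)
[1] flags=1010 HI?T → r3=0x27
[2] flags=1010 GT?F → skip
[3] flags=1010 CS?T → r4=0x95
[4] flags=0000 → (cmp)
[5] flags=0000 PL?T → r1=0x62
[6] flags=0000 GT?T → r2=0x56

VAL = 0x95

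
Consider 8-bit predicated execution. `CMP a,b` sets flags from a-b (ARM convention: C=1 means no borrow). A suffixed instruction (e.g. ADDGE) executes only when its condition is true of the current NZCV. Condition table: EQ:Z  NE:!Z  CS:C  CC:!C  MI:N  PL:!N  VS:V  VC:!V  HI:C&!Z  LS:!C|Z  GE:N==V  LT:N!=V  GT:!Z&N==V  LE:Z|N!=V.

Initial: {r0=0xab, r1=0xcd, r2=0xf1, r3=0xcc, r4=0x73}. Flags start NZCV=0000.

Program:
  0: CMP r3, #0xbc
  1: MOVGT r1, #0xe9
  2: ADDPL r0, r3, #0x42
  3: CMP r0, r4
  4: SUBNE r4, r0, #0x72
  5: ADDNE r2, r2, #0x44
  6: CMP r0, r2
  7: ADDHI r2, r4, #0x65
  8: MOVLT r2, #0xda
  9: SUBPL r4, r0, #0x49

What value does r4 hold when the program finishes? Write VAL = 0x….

VAL = 0x9c

0: ✓ CMP  NZCV=0010
1: ✓ MOVGT  r1←0xe9
2: ✓ ADDPL  r0←0x0e
3: ✓ CMP  NZCV=1000
4: ✓ SUBNE  r4←0x9c
5: ✓ ADDNE  r2←0x35
6: ✓ CMP  NZCV=1000
7: · ADDHI
8: ✓ MOVLT  r2←0xda
9: · SUBPL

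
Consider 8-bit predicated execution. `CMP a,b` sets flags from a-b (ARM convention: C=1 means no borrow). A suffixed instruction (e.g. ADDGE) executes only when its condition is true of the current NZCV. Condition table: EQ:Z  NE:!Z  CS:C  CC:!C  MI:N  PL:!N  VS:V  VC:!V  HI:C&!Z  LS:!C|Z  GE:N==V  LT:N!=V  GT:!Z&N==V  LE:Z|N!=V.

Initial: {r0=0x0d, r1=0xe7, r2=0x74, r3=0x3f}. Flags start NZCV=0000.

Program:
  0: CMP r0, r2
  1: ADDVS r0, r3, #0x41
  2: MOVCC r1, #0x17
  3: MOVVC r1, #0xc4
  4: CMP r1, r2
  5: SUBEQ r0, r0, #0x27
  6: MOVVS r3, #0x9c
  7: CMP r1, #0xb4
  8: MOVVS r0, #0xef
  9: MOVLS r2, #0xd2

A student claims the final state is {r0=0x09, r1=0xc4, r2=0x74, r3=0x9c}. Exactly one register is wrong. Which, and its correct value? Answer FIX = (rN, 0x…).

0: ✓ CMP  NZCV=1000
1: · ADDVS
2: ✓ MOVCC  r1←0x17
3: ✓ MOVVC  r1←0xc4
4: ✓ CMP  NZCV=0011
5: · SUBEQ
6: ✓ MOVVS  r3←0x9c
7: ✓ CMP  NZCV=0010
8: · MOVVS
9: · MOVLS

FIX = (r0, 0x0d)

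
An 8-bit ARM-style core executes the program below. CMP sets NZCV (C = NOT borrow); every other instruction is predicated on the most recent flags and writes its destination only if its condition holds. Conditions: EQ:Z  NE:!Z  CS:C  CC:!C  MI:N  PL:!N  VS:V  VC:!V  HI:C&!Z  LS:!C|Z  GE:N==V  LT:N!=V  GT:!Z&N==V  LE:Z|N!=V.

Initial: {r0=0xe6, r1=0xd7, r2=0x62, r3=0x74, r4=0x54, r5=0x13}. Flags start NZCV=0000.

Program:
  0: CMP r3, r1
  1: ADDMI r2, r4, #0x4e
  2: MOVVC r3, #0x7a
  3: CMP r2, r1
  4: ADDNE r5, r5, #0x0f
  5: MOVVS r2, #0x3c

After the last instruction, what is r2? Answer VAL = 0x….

VAL = 0xa2

0: ✓ CMP  NZCV=1001
1: ✓ ADDMI  r2←0xa2
2: · MOVVC
3: ✓ CMP  NZCV=1000
4: ✓ ADDNE  r5←0x22
5: · MOVVS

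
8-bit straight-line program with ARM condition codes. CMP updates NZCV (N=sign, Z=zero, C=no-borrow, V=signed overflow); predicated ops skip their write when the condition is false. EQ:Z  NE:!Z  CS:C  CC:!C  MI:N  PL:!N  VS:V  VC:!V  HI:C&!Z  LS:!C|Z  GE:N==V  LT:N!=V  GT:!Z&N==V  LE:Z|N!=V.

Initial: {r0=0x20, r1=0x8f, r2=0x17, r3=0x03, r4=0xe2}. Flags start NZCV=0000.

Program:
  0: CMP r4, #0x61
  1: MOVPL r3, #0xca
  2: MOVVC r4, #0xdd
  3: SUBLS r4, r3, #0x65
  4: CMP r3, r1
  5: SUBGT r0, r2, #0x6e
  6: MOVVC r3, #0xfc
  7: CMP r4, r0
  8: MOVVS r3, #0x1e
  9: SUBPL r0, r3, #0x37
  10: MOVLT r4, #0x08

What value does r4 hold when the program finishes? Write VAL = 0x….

[0] flags=1010 → (cmp)
[1] flags=1010 PL?F → skip
[2] flags=1010 VC?T → r4=0xdd
[3] flags=1010 LS?F → skip
[4] flags=0000 → (cmp)
[5] flags=0000 GT?T → r0=0xa9
[6] flags=0000 VC?T → r3=0xfc
[7] flags=0010 → (cmp)
[8] flags=0010 VS?F → skip
[9] flags=0010 PL?T → r0=0xc5
[10] flags=0010 LT?F → skip

VAL = 0xdd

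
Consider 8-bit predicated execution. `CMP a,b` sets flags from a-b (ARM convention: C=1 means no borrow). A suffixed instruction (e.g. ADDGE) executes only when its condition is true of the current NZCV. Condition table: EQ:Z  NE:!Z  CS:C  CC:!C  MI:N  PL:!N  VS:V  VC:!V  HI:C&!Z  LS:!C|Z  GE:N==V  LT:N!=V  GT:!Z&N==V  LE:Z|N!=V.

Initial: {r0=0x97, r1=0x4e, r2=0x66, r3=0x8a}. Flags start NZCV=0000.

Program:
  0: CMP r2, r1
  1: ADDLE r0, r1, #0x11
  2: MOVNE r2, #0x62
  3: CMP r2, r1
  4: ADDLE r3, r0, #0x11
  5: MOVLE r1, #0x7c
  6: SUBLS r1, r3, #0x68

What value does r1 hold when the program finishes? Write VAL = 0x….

[0] flags=0010 → (cmp)
[1] flags=0010 LE?F → skip
[2] flags=0010 NE?T → r2=0x62
[3] flags=0010 → (cmp)
[4] flags=0010 LE?F → skip
[5] flags=0010 LE?F → skip
[6] flags=0010 LS?F → skip

VAL = 0x4e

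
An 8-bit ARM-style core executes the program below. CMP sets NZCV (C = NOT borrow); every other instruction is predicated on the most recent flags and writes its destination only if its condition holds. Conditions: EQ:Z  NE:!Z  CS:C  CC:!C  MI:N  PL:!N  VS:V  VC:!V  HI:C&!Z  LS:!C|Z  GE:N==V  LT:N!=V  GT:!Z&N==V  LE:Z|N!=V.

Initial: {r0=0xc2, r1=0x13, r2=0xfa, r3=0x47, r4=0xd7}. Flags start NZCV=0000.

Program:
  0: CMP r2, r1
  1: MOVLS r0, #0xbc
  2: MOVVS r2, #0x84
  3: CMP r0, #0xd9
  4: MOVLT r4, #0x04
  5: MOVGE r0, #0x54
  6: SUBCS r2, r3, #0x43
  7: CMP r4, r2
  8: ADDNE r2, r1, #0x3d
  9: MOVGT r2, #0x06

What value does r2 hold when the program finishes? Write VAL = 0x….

VAL = 0x06

[0] flags=1010 → (cmp)
[1] flags=1010 LS?F → skip
[2] flags=1010 VS?F → skip
[3] flags=1000 → (cmp)
[4] flags=1000 LT?T → r4=0x04
[5] flags=1000 GE?F → skip
[6] flags=1000 CS?F → skip
[7] flags=0000 → (cmp)
[8] flags=0000 NE?T → r2=0x50
[9] flags=0000 GT?T → r2=0x06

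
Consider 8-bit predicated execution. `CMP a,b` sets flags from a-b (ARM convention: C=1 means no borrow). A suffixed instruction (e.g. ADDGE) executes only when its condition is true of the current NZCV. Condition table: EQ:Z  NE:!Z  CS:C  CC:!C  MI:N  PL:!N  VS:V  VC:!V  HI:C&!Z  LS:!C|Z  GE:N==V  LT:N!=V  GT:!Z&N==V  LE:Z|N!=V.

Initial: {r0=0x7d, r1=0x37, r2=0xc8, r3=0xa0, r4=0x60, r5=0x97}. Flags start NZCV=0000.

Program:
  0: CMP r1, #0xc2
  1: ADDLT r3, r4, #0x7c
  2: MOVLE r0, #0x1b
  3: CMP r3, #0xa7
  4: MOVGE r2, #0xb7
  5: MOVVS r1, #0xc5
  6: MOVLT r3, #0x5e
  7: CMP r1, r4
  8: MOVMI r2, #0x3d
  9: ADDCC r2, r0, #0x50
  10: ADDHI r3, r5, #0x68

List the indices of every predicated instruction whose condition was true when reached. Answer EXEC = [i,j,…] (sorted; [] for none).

EXEC = [6,8,9]

[0] flags=0000 → (cmp)
[1] flags=0000 LT?F → skip
[2] flags=0000 LE?F → skip
[3] flags=1000 → (cmp)
[4] flags=1000 GE?F → skip
[5] flags=1000 VS?F → skip
[6] flags=1000 LT?T → r3=0x5e
[7] flags=1000 → (cmp)
[8] flags=1000 MI?T → r2=0x3d
[9] flags=1000 CC?T → r2=0xcd
[10] flags=1000 HI?F → skip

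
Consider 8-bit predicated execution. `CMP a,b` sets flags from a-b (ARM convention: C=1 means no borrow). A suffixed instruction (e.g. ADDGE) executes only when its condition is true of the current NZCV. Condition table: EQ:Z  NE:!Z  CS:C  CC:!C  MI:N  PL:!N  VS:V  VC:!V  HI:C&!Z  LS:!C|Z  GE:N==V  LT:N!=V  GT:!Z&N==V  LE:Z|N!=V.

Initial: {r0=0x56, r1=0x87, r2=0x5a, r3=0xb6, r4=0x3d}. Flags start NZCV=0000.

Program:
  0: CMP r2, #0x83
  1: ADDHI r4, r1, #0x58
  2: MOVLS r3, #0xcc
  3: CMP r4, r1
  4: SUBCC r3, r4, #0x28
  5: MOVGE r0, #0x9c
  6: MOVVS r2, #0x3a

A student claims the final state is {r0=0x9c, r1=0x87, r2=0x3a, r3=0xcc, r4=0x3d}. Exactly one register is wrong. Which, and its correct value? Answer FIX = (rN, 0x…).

0: ✓ CMP  NZCV=1001
1: · ADDHI
2: ✓ MOVLS  r3←0xcc
3: ✓ CMP  NZCV=1001
4: ✓ SUBCC  r3←0x15
5: ✓ MOVGE  r0←0x9c
6: ✓ MOVVS  r2←0x3a

FIX = (r3, 0x15)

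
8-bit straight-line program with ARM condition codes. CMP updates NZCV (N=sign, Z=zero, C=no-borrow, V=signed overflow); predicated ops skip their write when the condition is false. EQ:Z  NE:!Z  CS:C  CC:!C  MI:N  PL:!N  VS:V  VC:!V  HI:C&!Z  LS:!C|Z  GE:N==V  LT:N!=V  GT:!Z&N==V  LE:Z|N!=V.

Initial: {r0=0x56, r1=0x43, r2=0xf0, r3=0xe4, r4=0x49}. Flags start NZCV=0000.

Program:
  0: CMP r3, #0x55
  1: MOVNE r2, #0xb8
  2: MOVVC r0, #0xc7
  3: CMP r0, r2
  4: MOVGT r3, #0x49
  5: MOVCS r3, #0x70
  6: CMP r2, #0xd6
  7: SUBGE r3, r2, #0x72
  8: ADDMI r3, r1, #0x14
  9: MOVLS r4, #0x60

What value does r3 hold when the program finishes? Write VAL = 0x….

VAL = 0x57

0: ✓ CMP  NZCV=1010
1: ✓ MOVNE  r2←0xb8
2: ✓ MOVVC  r0←0xc7
3: ✓ CMP  NZCV=0010
4: ✓ MOVGT  r3←0x49
5: ✓ MOVCS  r3←0x70
6: ✓ CMP  NZCV=1000
7: · SUBGE
8: ✓ ADDMI  r3←0x57
9: ✓ MOVLS  r4←0x60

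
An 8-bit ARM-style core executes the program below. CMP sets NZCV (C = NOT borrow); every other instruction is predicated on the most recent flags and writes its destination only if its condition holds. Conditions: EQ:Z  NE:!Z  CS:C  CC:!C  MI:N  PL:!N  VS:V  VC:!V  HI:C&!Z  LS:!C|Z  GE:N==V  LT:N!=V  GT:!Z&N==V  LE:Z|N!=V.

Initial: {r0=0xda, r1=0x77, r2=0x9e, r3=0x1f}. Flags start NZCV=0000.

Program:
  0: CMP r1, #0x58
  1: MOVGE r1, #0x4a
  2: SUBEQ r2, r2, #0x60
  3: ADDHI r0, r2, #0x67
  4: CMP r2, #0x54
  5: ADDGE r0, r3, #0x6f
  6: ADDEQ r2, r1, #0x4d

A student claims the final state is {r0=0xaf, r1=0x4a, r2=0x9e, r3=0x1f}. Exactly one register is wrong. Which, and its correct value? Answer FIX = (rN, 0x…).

FIX = (r0, 0x05)

0: ✓ CMP  NZCV=0010
1: ✓ MOVGE  r1←0x4a
2: · SUBEQ
3: ✓ ADDHI  r0←0x05
4: ✓ CMP  NZCV=0011
5: · ADDGE
6: · ADDEQ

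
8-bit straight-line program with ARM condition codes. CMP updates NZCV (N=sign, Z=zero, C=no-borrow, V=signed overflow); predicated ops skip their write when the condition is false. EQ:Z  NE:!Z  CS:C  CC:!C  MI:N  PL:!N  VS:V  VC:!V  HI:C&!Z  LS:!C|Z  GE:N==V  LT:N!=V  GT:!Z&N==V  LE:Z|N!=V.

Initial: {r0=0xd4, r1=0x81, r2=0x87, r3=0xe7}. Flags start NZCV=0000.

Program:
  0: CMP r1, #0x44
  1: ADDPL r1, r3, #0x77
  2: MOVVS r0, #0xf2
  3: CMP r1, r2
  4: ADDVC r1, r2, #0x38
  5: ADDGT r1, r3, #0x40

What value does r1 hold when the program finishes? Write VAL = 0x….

VAL = 0x27

[0] flags=0011 → (cmp)
[1] flags=0011 PL?T → r1=0x5e
[2] flags=0011 VS?T → r0=0xf2
[3] flags=1001 → (cmp)
[4] flags=1001 VC?F → skip
[5] flags=1001 GT?T → r1=0x27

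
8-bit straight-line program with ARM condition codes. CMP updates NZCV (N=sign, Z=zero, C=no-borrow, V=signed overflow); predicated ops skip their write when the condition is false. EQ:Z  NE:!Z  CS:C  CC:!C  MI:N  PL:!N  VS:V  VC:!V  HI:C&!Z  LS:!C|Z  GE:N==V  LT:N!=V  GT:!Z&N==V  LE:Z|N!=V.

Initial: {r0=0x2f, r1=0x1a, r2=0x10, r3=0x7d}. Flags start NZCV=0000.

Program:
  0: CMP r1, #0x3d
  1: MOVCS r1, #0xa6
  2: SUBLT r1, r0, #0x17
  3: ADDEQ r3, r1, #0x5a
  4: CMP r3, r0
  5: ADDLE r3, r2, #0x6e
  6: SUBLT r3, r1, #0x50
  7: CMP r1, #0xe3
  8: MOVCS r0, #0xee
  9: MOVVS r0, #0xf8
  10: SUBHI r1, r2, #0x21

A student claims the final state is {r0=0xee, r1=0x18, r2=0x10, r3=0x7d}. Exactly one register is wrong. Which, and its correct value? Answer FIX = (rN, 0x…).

0: ✓ CMP  NZCV=1000
1: · MOVCS
2: ✓ SUBLT  r1←0x18
3: · ADDEQ
4: ✓ CMP  NZCV=0010
5: · ADDLE
6: · SUBLT
7: ✓ CMP  NZCV=0000
8: · MOVCS
9: · MOVVS
10: · SUBHI

FIX = (r0, 0x2f)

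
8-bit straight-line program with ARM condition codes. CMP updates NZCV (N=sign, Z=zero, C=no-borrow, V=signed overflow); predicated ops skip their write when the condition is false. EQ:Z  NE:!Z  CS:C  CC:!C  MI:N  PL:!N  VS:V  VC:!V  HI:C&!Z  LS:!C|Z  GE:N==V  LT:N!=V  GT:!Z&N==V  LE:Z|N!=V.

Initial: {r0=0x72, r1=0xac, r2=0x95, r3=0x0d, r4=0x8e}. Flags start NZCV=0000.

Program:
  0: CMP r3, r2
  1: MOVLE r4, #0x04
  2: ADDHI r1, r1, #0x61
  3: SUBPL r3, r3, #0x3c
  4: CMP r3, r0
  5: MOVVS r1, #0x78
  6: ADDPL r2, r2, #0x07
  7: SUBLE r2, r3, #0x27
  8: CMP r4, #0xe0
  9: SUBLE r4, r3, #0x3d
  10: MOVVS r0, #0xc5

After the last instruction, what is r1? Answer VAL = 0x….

[0] flags=0000 → (cmp)
[1] flags=0000 LE?F → skip
[2] flags=0000 HI?F → skip
[3] flags=0000 PL?T → r3=0xd1
[4] flags=0011 → (cmp)
[5] flags=0011 VS?T → r1=0x78
[6] flags=0011 PL?T → r2=0x9c
[7] flags=0011 LE?T → r2=0xaa
[8] flags=1000 → (cmp)
[9] flags=1000 LE?T → r4=0x94
[10] flags=1000 VS?F → skip

VAL = 0x78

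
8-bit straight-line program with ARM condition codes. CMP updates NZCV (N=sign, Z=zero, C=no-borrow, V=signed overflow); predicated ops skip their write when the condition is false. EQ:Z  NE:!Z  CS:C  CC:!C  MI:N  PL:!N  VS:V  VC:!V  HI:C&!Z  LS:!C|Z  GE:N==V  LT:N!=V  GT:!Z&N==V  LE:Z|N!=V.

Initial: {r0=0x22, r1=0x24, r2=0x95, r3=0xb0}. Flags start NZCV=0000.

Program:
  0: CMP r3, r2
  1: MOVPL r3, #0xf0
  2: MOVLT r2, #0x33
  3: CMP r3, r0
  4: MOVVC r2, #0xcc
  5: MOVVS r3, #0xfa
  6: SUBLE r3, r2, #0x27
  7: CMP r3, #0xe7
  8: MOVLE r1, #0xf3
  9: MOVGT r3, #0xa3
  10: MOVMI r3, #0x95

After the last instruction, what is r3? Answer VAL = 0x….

0: ✓ CMP  NZCV=0010
1: ✓ MOVPL  r3←0xf0
2: · MOVLT
3: ✓ CMP  NZCV=1010
4: ✓ MOVVC  r2←0xcc
5: · MOVVS
6: ✓ SUBLE  r3←0xa5
7: ✓ CMP  NZCV=1000
8: ✓ MOVLE  r1←0xf3
9: · MOVGT
10: ✓ MOVMI  r3←0x95

VAL = 0x95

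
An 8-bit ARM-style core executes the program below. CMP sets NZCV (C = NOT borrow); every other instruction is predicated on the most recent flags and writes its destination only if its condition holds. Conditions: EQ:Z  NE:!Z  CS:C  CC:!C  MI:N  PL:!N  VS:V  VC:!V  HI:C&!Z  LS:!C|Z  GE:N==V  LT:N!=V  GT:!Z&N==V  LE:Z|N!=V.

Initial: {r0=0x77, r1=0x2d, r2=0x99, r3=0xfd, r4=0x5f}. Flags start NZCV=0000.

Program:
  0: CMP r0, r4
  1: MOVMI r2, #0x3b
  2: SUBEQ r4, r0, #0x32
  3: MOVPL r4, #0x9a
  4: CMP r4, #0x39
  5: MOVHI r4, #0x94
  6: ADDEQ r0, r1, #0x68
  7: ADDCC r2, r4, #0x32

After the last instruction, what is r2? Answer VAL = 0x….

[0] flags=0010 → (cmp)
[1] flags=0010 MI?F → skip
[2] flags=0010 EQ?F → skip
[3] flags=0010 PL?T → r4=0x9a
[4] flags=0011 → (cmp)
[5] flags=0011 HI?T → r4=0x94
[6] flags=0011 EQ?F → skip
[7] flags=0011 CC?F → skip

VAL = 0x99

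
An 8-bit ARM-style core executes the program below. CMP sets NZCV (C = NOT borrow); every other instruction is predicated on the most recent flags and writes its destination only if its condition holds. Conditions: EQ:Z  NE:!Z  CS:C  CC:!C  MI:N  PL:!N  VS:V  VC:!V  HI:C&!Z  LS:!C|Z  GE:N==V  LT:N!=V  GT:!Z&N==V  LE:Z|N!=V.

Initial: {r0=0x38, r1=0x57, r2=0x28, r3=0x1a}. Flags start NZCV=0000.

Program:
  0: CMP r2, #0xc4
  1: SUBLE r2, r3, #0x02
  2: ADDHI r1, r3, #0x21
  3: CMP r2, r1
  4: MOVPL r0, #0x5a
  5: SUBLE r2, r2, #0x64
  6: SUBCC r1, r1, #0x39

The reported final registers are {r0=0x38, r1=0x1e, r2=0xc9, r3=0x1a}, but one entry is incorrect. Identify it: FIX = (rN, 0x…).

FIX = (r2, 0xc4)

0: ✓ CMP  NZCV=0000
1: · SUBLE
2: · ADDHI
3: ✓ CMP  NZCV=1000
4: · MOVPL
5: ✓ SUBLE  r2←0xc4
6: ✓ SUBCC  r1←0x1e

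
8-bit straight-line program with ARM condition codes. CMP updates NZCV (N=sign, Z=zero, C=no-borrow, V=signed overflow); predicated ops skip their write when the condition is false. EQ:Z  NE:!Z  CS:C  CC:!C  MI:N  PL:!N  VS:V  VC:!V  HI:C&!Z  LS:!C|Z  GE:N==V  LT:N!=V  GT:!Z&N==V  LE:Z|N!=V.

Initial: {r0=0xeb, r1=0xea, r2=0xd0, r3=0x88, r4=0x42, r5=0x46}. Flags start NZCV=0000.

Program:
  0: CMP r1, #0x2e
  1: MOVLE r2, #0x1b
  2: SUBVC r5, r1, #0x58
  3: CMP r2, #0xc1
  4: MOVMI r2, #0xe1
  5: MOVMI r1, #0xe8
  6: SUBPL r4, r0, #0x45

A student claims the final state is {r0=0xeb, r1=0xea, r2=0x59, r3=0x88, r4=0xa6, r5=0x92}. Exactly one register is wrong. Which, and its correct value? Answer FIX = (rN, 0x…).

FIX = (r2, 0x1b)

[0] flags=1010 → (cmp)
[1] flags=1010 LE?T → r2=0x1b
[2] flags=1010 VC?T → r5=0x92
[3] flags=0000 → (cmp)
[4] flags=0000 MI?F → skip
[5] flags=0000 MI?F → skip
[6] flags=0000 PL?T → r4=0xa6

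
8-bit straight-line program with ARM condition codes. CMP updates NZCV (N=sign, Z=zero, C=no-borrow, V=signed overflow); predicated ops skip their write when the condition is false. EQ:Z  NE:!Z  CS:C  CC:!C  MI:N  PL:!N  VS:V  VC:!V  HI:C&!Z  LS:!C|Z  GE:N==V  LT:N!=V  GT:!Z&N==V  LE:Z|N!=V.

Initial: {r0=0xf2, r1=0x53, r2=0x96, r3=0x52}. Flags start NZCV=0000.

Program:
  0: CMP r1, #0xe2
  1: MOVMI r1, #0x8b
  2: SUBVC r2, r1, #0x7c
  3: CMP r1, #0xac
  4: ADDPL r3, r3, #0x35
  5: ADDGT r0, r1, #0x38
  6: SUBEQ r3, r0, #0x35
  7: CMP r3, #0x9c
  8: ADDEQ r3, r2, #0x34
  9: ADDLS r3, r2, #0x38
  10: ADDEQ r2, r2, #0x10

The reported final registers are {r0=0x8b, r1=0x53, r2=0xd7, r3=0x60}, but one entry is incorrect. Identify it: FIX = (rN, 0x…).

FIX = (r3, 0x0f)

0: ✓ CMP  NZCV=0000
1: · MOVMI
2: ✓ SUBVC  r2←0xd7
3: ✓ CMP  NZCV=1001
4: · ADDPL
5: ✓ ADDGT  r0←0x8b
6: · SUBEQ
7: ✓ CMP  NZCV=1001
8: · ADDEQ
9: ✓ ADDLS  r3←0x0f
10: · ADDEQ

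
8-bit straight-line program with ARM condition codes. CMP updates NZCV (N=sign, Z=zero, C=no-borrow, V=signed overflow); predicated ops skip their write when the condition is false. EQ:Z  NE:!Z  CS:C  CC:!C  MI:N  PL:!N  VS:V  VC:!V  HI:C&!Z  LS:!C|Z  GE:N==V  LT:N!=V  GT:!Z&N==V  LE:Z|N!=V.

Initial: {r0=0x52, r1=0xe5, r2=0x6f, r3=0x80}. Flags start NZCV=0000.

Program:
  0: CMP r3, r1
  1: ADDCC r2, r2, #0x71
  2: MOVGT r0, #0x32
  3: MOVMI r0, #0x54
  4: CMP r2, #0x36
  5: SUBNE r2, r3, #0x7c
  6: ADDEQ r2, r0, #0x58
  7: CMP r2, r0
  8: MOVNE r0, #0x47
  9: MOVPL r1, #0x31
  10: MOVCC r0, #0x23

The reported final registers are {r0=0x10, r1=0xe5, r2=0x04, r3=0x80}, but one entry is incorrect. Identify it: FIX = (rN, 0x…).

FIX = (r0, 0x23)

0: ✓ CMP  NZCV=1000
1: ✓ ADDCC  r2←0xe0
2: · MOVGT
3: ✓ MOVMI  r0←0x54
4: ✓ CMP  NZCV=1010
5: ✓ SUBNE  r2←0x04
6: · ADDEQ
7: ✓ CMP  NZCV=1000
8: ✓ MOVNE  r0←0x47
9: · MOVPL
10: ✓ MOVCC  r0←0x23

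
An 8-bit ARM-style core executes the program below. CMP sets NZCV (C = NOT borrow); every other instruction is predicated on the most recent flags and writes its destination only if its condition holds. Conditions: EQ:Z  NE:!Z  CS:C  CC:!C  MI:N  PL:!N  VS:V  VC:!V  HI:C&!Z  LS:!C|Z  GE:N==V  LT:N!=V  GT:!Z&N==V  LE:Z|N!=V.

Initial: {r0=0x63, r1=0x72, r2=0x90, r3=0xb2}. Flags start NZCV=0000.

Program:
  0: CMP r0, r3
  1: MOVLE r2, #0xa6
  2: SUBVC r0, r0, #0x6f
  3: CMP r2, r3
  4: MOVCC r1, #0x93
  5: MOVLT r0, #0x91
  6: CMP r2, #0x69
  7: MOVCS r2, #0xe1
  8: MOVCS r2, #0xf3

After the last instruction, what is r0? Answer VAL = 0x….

0: ✓ CMP  NZCV=1001
1: · MOVLE
2: · SUBVC
3: ✓ CMP  NZCV=1000
4: ✓ MOVCC  r1←0x93
5: ✓ MOVLT  r0←0x91
6: ✓ CMP  NZCV=0011
7: ✓ MOVCS  r2←0xe1
8: ✓ MOVCS  r2←0xf3

VAL = 0x91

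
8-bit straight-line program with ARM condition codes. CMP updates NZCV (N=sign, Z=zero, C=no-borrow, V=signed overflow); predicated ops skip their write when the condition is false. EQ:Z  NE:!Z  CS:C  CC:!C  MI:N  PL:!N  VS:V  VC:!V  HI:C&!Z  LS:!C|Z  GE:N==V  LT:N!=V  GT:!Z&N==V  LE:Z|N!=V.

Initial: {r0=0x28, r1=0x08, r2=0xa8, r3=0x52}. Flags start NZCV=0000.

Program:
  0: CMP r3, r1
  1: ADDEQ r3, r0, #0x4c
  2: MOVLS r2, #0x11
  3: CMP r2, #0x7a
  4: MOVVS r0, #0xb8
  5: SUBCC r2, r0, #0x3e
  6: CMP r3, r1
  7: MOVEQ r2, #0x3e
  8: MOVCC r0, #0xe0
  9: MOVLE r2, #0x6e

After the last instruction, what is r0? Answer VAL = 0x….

0: ✓ CMP  NZCV=0010
1: · ADDEQ
2: · MOVLS
3: ✓ CMP  NZCV=0011
4: ✓ MOVVS  r0←0xb8
5: · SUBCC
6: ✓ CMP  NZCV=0010
7: · MOVEQ
8: · MOVCC
9: · MOVLE

VAL = 0xb8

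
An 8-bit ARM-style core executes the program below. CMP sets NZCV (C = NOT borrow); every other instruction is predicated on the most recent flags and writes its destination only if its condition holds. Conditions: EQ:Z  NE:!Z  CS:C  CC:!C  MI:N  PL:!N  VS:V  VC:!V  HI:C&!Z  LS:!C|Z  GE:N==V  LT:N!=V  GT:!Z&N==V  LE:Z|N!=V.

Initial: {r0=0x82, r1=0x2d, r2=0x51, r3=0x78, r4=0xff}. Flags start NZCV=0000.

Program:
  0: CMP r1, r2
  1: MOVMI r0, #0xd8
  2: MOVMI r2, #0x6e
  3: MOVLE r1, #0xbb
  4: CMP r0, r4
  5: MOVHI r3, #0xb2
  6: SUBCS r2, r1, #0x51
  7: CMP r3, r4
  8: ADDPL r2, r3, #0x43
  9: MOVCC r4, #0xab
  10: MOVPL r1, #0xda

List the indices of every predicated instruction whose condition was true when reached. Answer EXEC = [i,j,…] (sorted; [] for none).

EXEC = [1,2,3,8,9,10]

[0] flags=1000 → (cmp)
[1] flags=1000 MI?T → r0=0xd8
[2] flags=1000 MI?T → r2=0x6e
[3] flags=1000 LE?T → r1=0xbb
[4] flags=1000 → (cmp)
[5] flags=1000 HI?F → skip
[6] flags=1000 CS?F → skip
[7] flags=0000 → (cmp)
[8] flags=0000 PL?T → r2=0xbb
[9] flags=0000 CC?T → r4=0xab
[10] flags=0000 PL?T → r1=0xda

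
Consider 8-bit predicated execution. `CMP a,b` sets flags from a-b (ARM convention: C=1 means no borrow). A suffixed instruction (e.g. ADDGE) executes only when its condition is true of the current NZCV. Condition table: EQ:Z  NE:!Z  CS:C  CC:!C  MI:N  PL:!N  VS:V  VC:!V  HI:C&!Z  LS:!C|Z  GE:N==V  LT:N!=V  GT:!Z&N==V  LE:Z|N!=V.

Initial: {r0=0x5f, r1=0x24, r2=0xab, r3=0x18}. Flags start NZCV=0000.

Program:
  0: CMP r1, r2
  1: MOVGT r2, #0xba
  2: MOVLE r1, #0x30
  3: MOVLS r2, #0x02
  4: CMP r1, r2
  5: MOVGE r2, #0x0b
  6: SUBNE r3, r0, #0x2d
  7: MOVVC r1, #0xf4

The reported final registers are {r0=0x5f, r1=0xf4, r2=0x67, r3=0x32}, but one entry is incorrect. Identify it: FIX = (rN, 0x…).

FIX = (r2, 0x0b)

0: ✓ CMP  NZCV=0000
1: ✓ MOVGT  r2←0xba
2: · MOVLE
3: ✓ MOVLS  r2←0x02
4: ✓ CMP  NZCV=0010
5: ✓ MOVGE  r2←0x0b
6: ✓ SUBNE  r3←0x32
7: ✓ MOVVC  r1←0xf4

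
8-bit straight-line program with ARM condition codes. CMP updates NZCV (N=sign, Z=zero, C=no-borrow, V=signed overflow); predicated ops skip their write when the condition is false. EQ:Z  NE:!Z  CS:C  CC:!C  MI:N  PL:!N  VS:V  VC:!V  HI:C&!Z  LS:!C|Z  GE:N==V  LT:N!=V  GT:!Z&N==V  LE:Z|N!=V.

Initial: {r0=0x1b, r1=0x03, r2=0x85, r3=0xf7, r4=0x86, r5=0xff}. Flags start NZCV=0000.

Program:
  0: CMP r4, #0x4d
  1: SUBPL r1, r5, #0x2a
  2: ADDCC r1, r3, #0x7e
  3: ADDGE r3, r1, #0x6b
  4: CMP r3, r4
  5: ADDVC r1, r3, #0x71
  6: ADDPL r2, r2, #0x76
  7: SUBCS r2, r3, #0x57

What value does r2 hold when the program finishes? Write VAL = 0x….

[0] flags=0011 → (cmp)
[1] flags=0011 PL?T → r1=0xd5
[2] flags=0011 CC?F → skip
[3] flags=0011 GE?F → skip
[4] flags=0010 → (cmp)
[5] flags=0010 VC?T → r1=0x68
[6] flags=0010 PL?T → r2=0xfb
[7] flags=0010 CS?T → r2=0xa0

VAL = 0xa0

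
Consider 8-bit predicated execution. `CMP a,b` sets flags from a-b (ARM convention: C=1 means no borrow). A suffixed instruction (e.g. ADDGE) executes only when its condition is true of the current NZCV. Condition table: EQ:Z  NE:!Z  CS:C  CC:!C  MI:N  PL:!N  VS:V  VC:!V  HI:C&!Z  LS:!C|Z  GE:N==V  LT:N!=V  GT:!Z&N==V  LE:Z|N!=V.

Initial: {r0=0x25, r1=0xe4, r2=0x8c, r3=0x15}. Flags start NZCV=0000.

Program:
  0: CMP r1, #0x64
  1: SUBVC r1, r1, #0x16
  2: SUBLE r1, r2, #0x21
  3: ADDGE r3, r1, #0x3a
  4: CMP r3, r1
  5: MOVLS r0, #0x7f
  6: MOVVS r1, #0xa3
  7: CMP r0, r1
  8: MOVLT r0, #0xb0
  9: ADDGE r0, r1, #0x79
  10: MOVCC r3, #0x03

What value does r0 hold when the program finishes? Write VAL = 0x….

[0] flags=1010 → (cmp)
[1] flags=1010 VC?T → r1=0xce
[2] flags=1010 LE?T → r1=0x6b
[3] flags=1010 GE?F → skip
[4] flags=1000 → (cmp)
[5] flags=1000 LS?T → r0=0x7f
[6] flags=1000 VS?F → skip
[7] flags=0010 → (cmp)
[8] flags=0010 LT?F → skip
[9] flags=0010 GE?T → r0=0xe4
[10] flags=0010 CC?F → skip

VAL = 0xe4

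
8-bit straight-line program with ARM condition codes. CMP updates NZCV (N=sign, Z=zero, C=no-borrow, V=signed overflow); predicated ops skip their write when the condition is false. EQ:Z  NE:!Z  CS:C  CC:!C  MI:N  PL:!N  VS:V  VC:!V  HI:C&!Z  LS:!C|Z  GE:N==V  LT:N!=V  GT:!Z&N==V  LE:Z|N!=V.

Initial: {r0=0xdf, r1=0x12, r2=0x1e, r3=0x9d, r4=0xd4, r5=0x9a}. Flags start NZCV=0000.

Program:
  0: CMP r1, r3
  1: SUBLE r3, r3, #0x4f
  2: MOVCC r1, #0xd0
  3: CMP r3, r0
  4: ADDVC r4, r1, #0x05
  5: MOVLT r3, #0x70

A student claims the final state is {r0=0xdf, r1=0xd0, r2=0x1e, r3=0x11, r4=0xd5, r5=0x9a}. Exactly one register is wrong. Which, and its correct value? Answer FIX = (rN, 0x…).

FIX = (r3, 0x70)

[0] flags=0000 → (cmp)
[1] flags=0000 LE?F → skip
[2] flags=0000 CC?T → r1=0xd0
[3] flags=1000 → (cmp)
[4] flags=1000 VC?T → r4=0xd5
[5] flags=1000 LT?T → r3=0x70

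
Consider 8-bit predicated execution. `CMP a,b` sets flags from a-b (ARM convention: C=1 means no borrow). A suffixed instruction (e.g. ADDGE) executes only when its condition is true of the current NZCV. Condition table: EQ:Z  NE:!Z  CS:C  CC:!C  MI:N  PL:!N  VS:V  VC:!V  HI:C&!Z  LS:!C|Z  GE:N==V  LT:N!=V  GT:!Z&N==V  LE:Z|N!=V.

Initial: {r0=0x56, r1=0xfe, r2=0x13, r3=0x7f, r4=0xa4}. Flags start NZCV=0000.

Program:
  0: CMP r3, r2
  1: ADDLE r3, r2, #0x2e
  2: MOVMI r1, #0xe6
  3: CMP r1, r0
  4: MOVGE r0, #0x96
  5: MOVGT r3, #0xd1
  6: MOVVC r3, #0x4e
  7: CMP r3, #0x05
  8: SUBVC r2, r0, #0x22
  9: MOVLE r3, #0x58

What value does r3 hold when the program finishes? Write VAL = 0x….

VAL = 0x4e

[0] flags=0010 → (cmp)
[1] flags=0010 LE?F → skip
[2] flags=0010 MI?F → skip
[3] flags=1010 → (cmp)
[4] flags=1010 GE?F → skip
[5] flags=1010 GT?F → skip
[6] flags=1010 VC?T → r3=0x4e
[7] flags=0010 → (cmp)
[8] flags=0010 VC?T → r2=0x34
[9] flags=0010 LE?F → skip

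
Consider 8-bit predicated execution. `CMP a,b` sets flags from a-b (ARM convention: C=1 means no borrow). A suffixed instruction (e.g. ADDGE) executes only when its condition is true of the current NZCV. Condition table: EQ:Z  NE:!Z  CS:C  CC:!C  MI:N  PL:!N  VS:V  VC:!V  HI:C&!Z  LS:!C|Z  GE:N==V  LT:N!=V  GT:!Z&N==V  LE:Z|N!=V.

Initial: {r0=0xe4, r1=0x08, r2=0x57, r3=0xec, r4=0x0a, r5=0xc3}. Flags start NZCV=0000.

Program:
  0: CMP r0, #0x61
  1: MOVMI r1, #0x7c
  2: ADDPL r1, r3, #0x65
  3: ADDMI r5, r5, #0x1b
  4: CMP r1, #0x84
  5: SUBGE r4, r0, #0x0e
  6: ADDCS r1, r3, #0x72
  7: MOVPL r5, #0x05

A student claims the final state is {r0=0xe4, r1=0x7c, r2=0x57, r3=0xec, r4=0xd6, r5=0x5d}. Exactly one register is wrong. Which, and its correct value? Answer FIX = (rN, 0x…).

0: ✓ CMP  NZCV=1010
1: ✓ MOVMI  r1←0x7c
2: · ADDPL
3: ✓ ADDMI  r5←0xde
4: ✓ CMP  NZCV=1001
5: ✓ SUBGE  r4←0xd6
6: · ADDCS
7: · MOVPL

FIX = (r5, 0xde)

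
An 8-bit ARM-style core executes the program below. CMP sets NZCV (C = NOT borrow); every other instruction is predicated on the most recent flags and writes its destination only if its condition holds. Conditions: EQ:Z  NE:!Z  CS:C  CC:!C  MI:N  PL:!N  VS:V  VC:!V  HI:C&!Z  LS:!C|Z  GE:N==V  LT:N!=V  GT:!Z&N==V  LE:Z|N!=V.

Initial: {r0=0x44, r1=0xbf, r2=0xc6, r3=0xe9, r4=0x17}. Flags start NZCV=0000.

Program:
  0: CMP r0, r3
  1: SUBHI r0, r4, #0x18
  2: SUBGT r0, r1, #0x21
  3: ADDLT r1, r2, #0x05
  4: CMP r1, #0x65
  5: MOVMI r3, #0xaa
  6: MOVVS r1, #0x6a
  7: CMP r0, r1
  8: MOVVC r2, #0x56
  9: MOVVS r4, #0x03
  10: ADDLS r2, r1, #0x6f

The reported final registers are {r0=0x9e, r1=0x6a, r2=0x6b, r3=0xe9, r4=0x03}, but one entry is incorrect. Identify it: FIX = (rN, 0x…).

0: ✓ CMP  NZCV=0000
1: · SUBHI
2: ✓ SUBGT  r0←0x9e
3: · ADDLT
4: ✓ CMP  NZCV=0011
5: · MOVMI
6: ✓ MOVVS  r1←0x6a
7: ✓ CMP  NZCV=0011
8: · MOVVC
9: ✓ MOVVS  r4←0x03
10: · ADDLS

FIX = (r2, 0xc6)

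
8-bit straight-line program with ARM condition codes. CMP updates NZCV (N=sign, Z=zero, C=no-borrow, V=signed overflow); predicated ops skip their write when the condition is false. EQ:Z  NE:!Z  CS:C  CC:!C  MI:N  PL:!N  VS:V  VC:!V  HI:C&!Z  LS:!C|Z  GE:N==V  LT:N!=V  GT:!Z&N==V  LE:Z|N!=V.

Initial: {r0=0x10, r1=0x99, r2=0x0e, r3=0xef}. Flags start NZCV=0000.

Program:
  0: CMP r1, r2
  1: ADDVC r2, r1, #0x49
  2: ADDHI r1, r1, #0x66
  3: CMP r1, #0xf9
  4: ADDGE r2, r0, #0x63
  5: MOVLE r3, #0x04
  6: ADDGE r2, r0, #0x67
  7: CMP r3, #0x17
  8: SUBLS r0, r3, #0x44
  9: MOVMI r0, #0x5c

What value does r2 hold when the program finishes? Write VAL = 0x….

VAL = 0x77

0: ✓ CMP  NZCV=1010
1: ✓ ADDVC  r2←0xe2
2: ✓ ADDHI  r1←0xff
3: ✓ CMP  NZCV=0010
4: ✓ ADDGE  r2←0x73
5: · MOVLE
6: ✓ ADDGE  r2←0x77
7: ✓ CMP  NZCV=1010
8: · SUBLS
9: ✓ MOVMI  r0←0x5c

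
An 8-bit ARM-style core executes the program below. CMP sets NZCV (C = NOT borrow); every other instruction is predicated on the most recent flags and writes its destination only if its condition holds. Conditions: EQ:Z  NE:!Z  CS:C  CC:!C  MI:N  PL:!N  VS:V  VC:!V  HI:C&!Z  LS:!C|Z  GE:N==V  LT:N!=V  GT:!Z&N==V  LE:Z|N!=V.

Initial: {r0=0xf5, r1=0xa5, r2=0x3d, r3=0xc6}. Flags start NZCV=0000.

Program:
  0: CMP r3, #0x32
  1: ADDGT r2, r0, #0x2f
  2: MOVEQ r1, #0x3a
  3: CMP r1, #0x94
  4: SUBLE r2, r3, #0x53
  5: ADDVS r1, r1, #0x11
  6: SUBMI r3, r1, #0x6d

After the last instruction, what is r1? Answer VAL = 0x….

0: ✓ CMP  NZCV=1010
1: · ADDGT
2: · MOVEQ
3: ✓ CMP  NZCV=0010
4: · SUBLE
5: · ADDVS
6: · SUBMI

VAL = 0xa5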